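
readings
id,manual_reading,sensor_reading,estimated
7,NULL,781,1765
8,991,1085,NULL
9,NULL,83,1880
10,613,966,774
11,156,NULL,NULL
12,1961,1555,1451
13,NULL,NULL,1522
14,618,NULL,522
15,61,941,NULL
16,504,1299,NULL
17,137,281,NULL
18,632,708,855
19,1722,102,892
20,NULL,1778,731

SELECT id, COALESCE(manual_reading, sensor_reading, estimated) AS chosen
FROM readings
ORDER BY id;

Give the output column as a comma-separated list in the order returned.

781, 991, 83, 613, 156, 1961, 1522, 618, 61, 504, 137, 632, 1722, 1778

id=7: manual_reading=NULL, sensor_reading=781 → 781
id=8: manual_reading=991 → 991
id=9: manual_reading=NULL, sensor_reading=83 → 83
id=10: manual_reading=613 → 613
id=11: manual_reading=156 → 156
id=12: manual_reading=1961 → 1961
id=13: manual_reading=NULL, sensor_reading=NULL, estimated=1522 → 1522
id=14: manual_reading=618 → 618
id=15: manual_reading=61 → 61
id=16: manual_reading=504 → 504
id=17: manual_reading=137 → 137
id=18: manual_reading=632 → 632
id=19: manual_reading=1722 → 1722
id=20: manual_reading=NULL, sensor_reading=1778 → 1778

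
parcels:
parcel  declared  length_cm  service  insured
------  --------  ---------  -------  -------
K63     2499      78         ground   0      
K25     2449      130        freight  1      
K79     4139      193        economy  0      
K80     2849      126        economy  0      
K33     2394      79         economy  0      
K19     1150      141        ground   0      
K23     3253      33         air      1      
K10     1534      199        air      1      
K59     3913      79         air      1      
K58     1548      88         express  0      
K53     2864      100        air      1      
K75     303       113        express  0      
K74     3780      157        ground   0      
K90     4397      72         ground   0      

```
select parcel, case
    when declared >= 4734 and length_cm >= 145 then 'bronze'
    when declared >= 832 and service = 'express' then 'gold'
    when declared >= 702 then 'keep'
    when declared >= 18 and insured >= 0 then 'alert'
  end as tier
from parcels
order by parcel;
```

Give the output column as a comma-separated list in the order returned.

keep, keep, keep, keep, keep, keep, gold, keep, keep, keep, alert, keep, keep, keep

parcel=K10: declared >= 702 → keep
parcel=K19: declared >= 702 → keep
parcel=K23: declared >= 702 → keep
parcel=K25: declared >= 702 → keep
parcel=K33: declared >= 702 → keep
parcel=K53: declared >= 702 → keep
parcel=K58: declared >= 832 and service = 'express' → gold
parcel=K59: declared >= 702 → keep
parcel=K63: declared >= 702 → keep
parcel=K74: declared >= 702 → keep
parcel=K75: declared >= 18 and insured >= 0 → alert
parcel=K79: declared >= 702 → keep
parcel=K80: declared >= 702 → keep
parcel=K90: declared >= 702 → keep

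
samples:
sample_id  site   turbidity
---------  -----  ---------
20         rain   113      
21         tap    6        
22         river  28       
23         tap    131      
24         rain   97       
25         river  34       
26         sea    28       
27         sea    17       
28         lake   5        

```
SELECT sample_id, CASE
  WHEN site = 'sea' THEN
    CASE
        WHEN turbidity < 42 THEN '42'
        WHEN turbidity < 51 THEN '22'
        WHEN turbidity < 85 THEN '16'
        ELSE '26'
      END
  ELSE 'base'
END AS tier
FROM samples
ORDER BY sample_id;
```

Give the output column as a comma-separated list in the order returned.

base, base, base, base, base, base, 42, 42, base

sample_id=20: site='rain' → outer ELSE → base
sample_id=21: site='tap' → outer ELSE → base
sample_id=22: site='river' → outer ELSE → base
sample_id=23: site='tap' → outer ELSE → base
sample_id=24: site='rain' → outer ELSE → base
sample_id=25: site='river' → outer ELSE → base
sample_id=26: site='sea' → inner[turbidity < 42] → 42
sample_id=27: site='sea' → inner[turbidity < 42] → 42
sample_id=28: site='lake' → outer ELSE → base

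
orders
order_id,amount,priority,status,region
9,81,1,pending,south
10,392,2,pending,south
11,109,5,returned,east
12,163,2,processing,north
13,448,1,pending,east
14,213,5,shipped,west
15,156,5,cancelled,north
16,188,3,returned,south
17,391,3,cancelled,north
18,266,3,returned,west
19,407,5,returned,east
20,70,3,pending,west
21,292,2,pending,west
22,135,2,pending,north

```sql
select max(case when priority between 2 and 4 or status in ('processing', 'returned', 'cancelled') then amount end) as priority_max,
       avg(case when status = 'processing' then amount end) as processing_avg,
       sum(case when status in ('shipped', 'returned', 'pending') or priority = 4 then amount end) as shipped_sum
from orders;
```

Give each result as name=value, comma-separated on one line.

priority_max=407, processing_avg=163, shipped_sum=2601

[priority_max: priority between 2 and 4 or status in ('processing', 'returned', 'cancelled')]
order_id=9: ✗
order_id=10: ✓ → 392
order_id=11: ✓ → 109
order_id=12: ✓ → 163
order_id=13: ✗
order_id=14: ✗
order_id=15: ✓ → 156
order_id=16: ✓ → 188
order_id=17: ✓ → 391
order_id=18: ✓ → 266
order_id=19: ✓ → 407
order_id=20: ✓ → 70
order_id=21: ✓ → 292
order_id=22: ✓ → 135
priority_max = MAX(392, 109, 163, 156, 188, 391, 266, 407, 70, 292, 135) = 407
—
[processing_avg: status = 'processing']
order_id=9: ✗
order_id=10: ✗
order_id=11: ✗
order_id=12: ✓ → 163
order_id=13: ✗
order_id=14: ✗
order_id=15: ✗
order_id=16: ✗
order_id=17: ✗
order_id=18: ✗
order_id=19: ✗
order_id=20: ✗
order_id=21: ✗
order_id=22: ✗
processing_avg = 163
—
[shipped_sum: status in ('shipped', 'returned', 'pending') or priority = 4]
order_id=9: ✓ → 81
order_id=10: ✓ → 392
order_id=11: ✓ → 109
order_id=12: ✗
order_id=13: ✓ → 448
order_id=14: ✓ → 213
order_id=15: ✗
order_id=16: ✓ → 188
order_id=17: ✗
order_id=18: ✓ → 266
order_id=19: ✓ → 407
order_id=20: ✓ → 70
order_id=21: ✓ → 292
order_id=22: ✓ → 135
shipped_sum = 81 + 392 + 109 + 448 + 213 + 188 + 266 + 407 + 70 + 292 + 135 = 2601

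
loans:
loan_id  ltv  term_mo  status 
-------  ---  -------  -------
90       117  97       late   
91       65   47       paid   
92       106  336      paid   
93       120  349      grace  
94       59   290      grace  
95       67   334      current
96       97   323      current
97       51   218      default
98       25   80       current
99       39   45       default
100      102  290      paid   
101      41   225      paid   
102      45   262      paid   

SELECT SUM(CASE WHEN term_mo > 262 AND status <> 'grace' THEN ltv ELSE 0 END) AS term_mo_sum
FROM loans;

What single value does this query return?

372

loan_id=90: ✗
loan_id=91: ✗
loan_id=92: ✓ → 106
loan_id=93: ✗
loan_id=94: ✗
loan_id=95: ✓ → 67
loan_id=96: ✓ → 97
loan_id=97: ✗
loan_id=98: ✗
loan_id=99: ✗
loan_id=100: ✓ → 102
loan_id=101: ✗
loan_id=102: ✗
term_mo_sum = 106 + 67 + 97 + 102 = 372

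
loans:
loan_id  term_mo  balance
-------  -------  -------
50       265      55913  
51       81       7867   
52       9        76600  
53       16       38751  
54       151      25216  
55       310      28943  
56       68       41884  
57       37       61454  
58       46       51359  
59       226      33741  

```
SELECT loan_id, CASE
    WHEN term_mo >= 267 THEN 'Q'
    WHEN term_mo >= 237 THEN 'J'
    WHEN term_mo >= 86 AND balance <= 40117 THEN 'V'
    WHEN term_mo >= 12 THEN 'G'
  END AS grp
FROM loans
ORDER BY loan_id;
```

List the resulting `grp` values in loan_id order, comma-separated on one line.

loan_id=50: term_mo >= 237 → J
loan_id=51: term_mo >= 12 → G
loan_id=52: (no match → NULL) → NULL
loan_id=53: term_mo >= 12 → G
loan_id=54: term_mo >= 86 AND balance <= 40117 → V
loan_id=55: term_mo >= 267 → Q
loan_id=56: term_mo >= 12 → G
loan_id=57: term_mo >= 12 → G
loan_id=58: term_mo >= 12 → G
loan_id=59: term_mo >= 86 AND balance <= 40117 → V

J, G, NULL, G, V, Q, G, G, G, V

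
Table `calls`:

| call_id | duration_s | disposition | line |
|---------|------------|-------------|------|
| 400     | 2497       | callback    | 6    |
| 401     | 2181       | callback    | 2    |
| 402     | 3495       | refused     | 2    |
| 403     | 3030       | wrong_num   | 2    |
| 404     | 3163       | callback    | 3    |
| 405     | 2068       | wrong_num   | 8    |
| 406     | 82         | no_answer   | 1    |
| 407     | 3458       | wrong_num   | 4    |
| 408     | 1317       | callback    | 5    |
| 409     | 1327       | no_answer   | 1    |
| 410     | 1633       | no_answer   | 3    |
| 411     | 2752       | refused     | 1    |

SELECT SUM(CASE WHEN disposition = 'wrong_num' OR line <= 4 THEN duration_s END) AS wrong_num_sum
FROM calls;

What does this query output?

23189

call_id=400: ✗
call_id=401: ✓ → 2181
call_id=402: ✓ → 3495
call_id=403: ✓ → 3030
call_id=404: ✓ → 3163
call_id=405: ✓ → 2068
call_id=406: ✓ → 82
call_id=407: ✓ → 3458
call_id=408: ✗
call_id=409: ✓ → 1327
call_id=410: ✓ → 1633
call_id=411: ✓ → 2752
wrong_num_sum = 2181 + 3495 + 3030 + 3163 + 2068 + 82 + 3458 + 1327 + 1633 + 2752 = 23189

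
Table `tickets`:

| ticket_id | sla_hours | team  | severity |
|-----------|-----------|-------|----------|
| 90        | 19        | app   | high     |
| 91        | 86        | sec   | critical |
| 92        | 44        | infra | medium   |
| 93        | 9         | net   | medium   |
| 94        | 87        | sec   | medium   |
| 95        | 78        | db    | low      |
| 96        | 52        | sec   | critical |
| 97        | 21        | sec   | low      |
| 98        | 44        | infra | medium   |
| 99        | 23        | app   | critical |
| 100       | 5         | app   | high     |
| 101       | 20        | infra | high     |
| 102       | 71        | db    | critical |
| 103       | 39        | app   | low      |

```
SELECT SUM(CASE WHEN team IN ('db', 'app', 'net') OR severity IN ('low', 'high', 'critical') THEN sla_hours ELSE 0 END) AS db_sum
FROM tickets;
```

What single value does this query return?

423

ticket_id=90: ✓ → 19
ticket_id=91: ✓ → 86
ticket_id=92: ✗
ticket_id=93: ✓ → 9
ticket_id=94: ✗
ticket_id=95: ✓ → 78
ticket_id=96: ✓ → 52
ticket_id=97: ✓ → 21
ticket_id=98: ✗
ticket_id=99: ✓ → 23
ticket_id=100: ✓ → 5
ticket_id=101: ✓ → 20
ticket_id=102: ✓ → 71
ticket_id=103: ✓ → 39
db_sum = 19 + 86 + 9 + 78 + 52 + 21 + 23 + 5 + 20 + 71 + 39 = 423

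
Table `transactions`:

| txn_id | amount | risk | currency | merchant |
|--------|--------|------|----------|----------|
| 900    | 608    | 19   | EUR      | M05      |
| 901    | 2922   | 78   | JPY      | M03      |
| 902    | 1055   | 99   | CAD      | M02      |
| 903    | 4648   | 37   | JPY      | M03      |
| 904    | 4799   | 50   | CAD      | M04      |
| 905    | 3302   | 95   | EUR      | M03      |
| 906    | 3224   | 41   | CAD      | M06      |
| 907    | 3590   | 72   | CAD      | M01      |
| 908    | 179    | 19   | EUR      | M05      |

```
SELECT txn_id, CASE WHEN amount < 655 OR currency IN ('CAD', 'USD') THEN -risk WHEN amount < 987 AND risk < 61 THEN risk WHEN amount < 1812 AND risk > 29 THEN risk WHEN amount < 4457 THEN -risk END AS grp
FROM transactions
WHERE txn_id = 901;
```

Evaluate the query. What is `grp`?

-78

txn_id = 901: amount=2922, risk=78, currency=JPY, merchant=M03.
amount < 655 OR currency IN ('CAD', 'USD') → false
amount < 987 AND risk < 61 → false
amount < 1812 AND risk > 29 → false
amount < 4457 → true → -78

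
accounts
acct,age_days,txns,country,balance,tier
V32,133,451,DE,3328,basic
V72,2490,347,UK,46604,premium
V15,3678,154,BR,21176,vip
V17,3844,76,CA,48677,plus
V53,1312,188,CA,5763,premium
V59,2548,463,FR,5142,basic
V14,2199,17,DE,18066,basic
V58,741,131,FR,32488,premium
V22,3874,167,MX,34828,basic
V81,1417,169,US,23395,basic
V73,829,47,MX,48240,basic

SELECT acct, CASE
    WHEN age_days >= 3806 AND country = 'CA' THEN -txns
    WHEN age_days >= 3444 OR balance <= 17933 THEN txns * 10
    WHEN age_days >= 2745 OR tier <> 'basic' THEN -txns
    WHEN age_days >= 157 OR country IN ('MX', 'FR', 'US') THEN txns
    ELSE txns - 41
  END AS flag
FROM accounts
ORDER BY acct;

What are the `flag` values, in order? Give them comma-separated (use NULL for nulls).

acct=V14: age_days >= 157 OR country IN ('MX', 'FR', 'US') → 17
acct=V15: age_days >= 3444 OR balance <= 17933 → 1540
acct=V17: age_days >= 3806 AND country = 'CA' → -76
acct=V22: age_days >= 3444 OR balance <= 17933 → 1670
acct=V32: age_days >= 3444 OR balance <= 17933 → 4510
acct=V53: age_days >= 3444 OR balance <= 17933 → 1880
acct=V58: age_days >= 2745 OR tier <> 'basic' → -131
acct=V59: age_days >= 3444 OR balance <= 17933 → 4630
acct=V72: age_days >= 2745 OR tier <> 'basic' → -347
acct=V73: age_days >= 157 OR country IN ('MX', 'FR', 'US') → 47
acct=V81: age_days >= 157 OR country IN ('MX', 'FR', 'US') → 169

17, 1540, -76, 1670, 4510, 1880, -131, 4630, -347, 47, 169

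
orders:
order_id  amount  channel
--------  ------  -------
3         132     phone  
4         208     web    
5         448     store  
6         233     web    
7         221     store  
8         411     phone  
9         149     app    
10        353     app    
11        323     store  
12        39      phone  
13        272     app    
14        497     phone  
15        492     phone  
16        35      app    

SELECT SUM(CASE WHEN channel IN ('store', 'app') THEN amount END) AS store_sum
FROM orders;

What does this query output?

order_id=3: ✗
order_id=4: ✗
order_id=5: ✓ → 448
order_id=6: ✗
order_id=7: ✓ → 221
order_id=8: ✗
order_id=9: ✓ → 149
order_id=10: ✓ → 353
order_id=11: ✓ → 323
order_id=12: ✗
order_id=13: ✓ → 272
order_id=14: ✗
order_id=15: ✗
order_id=16: ✓ → 35
store_sum = 448 + 221 + 149 + 353 + 323 + 272 + 35 = 1801

1801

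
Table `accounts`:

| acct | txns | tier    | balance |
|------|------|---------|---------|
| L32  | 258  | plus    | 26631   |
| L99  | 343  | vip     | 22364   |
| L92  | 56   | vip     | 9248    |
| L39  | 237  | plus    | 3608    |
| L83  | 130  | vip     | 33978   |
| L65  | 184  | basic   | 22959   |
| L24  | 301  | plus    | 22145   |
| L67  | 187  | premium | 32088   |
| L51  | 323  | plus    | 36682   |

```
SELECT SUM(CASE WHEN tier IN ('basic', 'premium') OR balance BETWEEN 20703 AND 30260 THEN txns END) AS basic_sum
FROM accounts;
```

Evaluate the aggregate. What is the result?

1273

acct=L32: ✓ → 258
acct=L99: ✓ → 343
acct=L92: ✗
acct=L39: ✗
acct=L83: ✗
acct=L65: ✓ → 184
acct=L24: ✓ → 301
acct=L67: ✓ → 187
acct=L51: ✗
basic_sum = 258 + 343 + 184 + 301 + 187 = 1273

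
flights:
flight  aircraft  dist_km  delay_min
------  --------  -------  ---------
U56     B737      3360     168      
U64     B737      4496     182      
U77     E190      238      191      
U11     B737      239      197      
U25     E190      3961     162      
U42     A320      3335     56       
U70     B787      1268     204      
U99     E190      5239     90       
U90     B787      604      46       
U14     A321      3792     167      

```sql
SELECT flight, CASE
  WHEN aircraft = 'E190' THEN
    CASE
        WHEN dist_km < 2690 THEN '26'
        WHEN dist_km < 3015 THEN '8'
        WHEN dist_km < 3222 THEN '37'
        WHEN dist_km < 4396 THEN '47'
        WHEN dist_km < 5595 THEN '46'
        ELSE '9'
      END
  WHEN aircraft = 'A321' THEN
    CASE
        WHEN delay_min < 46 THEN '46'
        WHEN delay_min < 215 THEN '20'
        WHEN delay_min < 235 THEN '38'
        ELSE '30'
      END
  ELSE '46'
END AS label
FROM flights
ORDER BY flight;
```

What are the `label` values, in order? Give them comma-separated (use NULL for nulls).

46, 20, 47, 46, 46, 46, 46, 26, 46, 46

flight=U11: aircraft='B737' → outer ELSE → 46
flight=U14: aircraft='A321' → inner[delay_min < 215] → 20
flight=U25: aircraft='E190' → inner[dist_km < 4396] → 47
flight=U42: aircraft='A320' → outer ELSE → 46
flight=U56: aircraft='B737' → outer ELSE → 46
flight=U64: aircraft='B737' → outer ELSE → 46
flight=U70: aircraft='B787' → outer ELSE → 46
flight=U77: aircraft='E190' → inner[dist_km < 2690] → 26
flight=U90: aircraft='B787' → outer ELSE → 46
flight=U99: aircraft='E190' → inner[dist_km < 5595] → 46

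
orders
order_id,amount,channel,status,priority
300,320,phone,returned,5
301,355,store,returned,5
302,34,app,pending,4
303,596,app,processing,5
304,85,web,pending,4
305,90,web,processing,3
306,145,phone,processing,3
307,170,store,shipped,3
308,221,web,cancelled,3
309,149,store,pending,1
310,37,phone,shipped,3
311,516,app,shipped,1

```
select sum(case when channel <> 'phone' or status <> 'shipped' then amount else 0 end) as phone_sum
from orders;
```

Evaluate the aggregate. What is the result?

order_id=300: ✓ → 320
order_id=301: ✓ → 355
order_id=302: ✓ → 34
order_id=303: ✓ → 596
order_id=304: ✓ → 85
order_id=305: ✓ → 90
order_id=306: ✓ → 145
order_id=307: ✓ → 170
order_id=308: ✓ → 221
order_id=309: ✓ → 149
order_id=310: ✗
order_id=311: ✓ → 516
phone_sum = 320 + 355 + 34 + 596 + 85 + 90 + 145 + 170 + 221 + 149 + 516 = 2681

2681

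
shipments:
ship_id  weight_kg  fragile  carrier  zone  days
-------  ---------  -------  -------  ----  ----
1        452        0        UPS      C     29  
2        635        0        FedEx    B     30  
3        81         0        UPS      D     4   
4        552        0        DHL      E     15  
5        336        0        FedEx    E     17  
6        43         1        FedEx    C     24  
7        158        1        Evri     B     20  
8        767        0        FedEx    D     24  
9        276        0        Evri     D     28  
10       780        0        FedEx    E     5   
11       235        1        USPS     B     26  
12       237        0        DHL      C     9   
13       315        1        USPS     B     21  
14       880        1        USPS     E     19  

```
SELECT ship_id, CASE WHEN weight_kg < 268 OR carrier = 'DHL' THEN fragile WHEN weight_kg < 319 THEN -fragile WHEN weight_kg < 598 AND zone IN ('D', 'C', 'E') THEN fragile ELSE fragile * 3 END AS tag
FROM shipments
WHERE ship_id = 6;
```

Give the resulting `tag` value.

1

ship_id = 6: weight_kg=43, fragile=1, carrier=FedEx, zone=C, days=24.
weight_kg < 268 OR carrier = 'DHL' → true → 1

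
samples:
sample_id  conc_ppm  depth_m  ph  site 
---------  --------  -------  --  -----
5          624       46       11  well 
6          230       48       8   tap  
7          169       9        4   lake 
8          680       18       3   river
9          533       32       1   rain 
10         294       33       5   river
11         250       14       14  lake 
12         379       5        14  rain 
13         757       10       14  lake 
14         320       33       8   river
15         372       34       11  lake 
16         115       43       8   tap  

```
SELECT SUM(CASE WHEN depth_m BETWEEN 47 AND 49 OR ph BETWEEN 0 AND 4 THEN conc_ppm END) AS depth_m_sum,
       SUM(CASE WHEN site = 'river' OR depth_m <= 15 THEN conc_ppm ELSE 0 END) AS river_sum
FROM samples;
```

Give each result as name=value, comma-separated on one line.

[depth_m_sum: depth_m BETWEEN 47 AND 49 OR ph BETWEEN 0 AND 4]
sample_id=5: ✗
sample_id=6: ✓ → 230
sample_id=7: ✓ → 169
sample_id=8: ✓ → 680
sample_id=9: ✓ → 533
sample_id=10: ✗
sample_id=11: ✗
sample_id=12: ✗
sample_id=13: ✗
sample_id=14: ✗
sample_id=15: ✗
sample_id=16: ✗
depth_m_sum = 230 + 169 + 680 + 533 = 1612
—
[river_sum: site = 'river' OR depth_m <= 15]
sample_id=5: ✗
sample_id=6: ✗
sample_id=7: ✓ → 169
sample_id=8: ✓ → 680
sample_id=9: ✗
sample_id=10: ✓ → 294
sample_id=11: ✓ → 250
sample_id=12: ✓ → 379
sample_id=13: ✓ → 757
sample_id=14: ✓ → 320
sample_id=15: ✗
sample_id=16: ✗
river_sum = 169 + 680 + 294 + 250 + 379 + 757 + 320 = 2849

depth_m_sum=1612, river_sum=2849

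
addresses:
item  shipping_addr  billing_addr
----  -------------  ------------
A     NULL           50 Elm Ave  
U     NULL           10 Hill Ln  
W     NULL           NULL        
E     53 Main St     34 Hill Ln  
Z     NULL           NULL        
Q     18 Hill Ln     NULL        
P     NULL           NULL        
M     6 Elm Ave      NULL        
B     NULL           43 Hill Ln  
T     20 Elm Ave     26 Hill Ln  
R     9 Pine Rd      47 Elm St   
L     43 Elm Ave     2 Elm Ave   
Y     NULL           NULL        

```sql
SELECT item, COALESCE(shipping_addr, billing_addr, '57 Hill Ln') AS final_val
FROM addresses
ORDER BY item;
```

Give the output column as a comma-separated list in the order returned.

50 Elm Ave, 43 Hill Ln, 53 Main St, 43 Elm Ave, 6 Elm Ave, 57 Hill Ln, 18 Hill Ln, 9 Pine Rd, 20 Elm Ave, 10 Hill Ln, 57 Hill Ln, 57 Hill Ln, 57 Hill Ln

item=A: shipping_addr=NULL, billing_addr=50 Elm Ave → 50 Elm Ave
item=B: shipping_addr=NULL, billing_addr=43 Hill Ln → 43 Hill Ln
item=E: shipping_addr=53 Main St → 53 Main St
item=L: shipping_addr=43 Elm Ave → 43 Elm Ave
item=M: shipping_addr=6 Elm Ave → 6 Elm Ave
item=P: shipping_addr=NULL, billing_addr=NULL, → literal 57 Hill Ln → 57 Hill Ln
item=Q: shipping_addr=18 Hill Ln → 18 Hill Ln
item=R: shipping_addr=9 Pine Rd → 9 Pine Rd
item=T: shipping_addr=20 Elm Ave → 20 Elm Ave
item=U: shipping_addr=NULL, billing_addr=10 Hill Ln → 10 Hill Ln
item=W: shipping_addr=NULL, billing_addr=NULL, → literal 57 Hill Ln → 57 Hill Ln
item=Y: shipping_addr=NULL, billing_addr=NULL, → literal 57 Hill Ln → 57 Hill Ln
item=Z: shipping_addr=NULL, billing_addr=NULL, → literal 57 Hill Ln → 57 Hill Ln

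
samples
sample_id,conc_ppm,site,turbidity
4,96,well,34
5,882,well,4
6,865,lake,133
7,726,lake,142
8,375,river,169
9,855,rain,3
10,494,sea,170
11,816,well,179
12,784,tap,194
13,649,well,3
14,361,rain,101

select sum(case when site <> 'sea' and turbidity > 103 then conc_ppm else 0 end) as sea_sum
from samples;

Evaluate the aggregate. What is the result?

3566

sample_id=4: ✗
sample_id=5: ✗
sample_id=6: ✓ → 865
sample_id=7: ✓ → 726
sample_id=8: ✓ → 375
sample_id=9: ✗
sample_id=10: ✗
sample_id=11: ✓ → 816
sample_id=12: ✓ → 784
sample_id=13: ✗
sample_id=14: ✗
sea_sum = 865 + 726 + 375 + 816 + 784 = 3566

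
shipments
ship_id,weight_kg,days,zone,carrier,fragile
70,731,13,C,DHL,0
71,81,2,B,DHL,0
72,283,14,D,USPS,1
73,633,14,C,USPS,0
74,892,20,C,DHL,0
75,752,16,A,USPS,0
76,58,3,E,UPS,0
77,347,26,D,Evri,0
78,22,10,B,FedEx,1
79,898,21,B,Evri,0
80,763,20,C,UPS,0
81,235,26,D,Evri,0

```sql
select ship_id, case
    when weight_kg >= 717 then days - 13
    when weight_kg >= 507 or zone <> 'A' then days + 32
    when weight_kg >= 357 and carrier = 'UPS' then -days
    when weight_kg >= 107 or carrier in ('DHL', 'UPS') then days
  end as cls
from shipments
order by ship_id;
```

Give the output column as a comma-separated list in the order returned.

ship_id=70: weight_kg >= 717 → 0
ship_id=71: weight_kg >= 507 or zone <> 'A' → 34
ship_id=72: weight_kg >= 507 or zone <> 'A' → 46
ship_id=73: weight_kg >= 507 or zone <> 'A' → 46
ship_id=74: weight_kg >= 717 → 7
ship_id=75: weight_kg >= 717 → 3
ship_id=76: weight_kg >= 507 or zone <> 'A' → 35
ship_id=77: weight_kg >= 507 or zone <> 'A' → 58
ship_id=78: weight_kg >= 507 or zone <> 'A' → 42
ship_id=79: weight_kg >= 717 → 8
ship_id=80: weight_kg >= 717 → 7
ship_id=81: weight_kg >= 507 or zone <> 'A' → 58

0, 34, 46, 46, 7, 3, 35, 58, 42, 8, 7, 58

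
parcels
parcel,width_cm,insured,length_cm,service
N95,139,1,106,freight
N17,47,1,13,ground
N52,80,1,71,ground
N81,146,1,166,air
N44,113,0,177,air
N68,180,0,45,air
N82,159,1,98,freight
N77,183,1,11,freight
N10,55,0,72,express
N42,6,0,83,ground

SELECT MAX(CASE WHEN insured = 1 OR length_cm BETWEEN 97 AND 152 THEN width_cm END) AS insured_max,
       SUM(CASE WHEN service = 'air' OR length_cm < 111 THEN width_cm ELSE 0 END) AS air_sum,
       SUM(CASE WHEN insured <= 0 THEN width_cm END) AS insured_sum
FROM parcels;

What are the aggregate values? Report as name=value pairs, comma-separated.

[insured_max: insured = 1 OR length_cm BETWEEN 97 AND 152]
parcel=N95: ✓ → 139
parcel=N17: ✓ → 47
parcel=N52: ✓ → 80
parcel=N81: ✓ → 146
parcel=N44: ✗
parcel=N68: ✗
parcel=N82: ✓ → 159
parcel=N77: ✓ → 183
parcel=N10: ✗
parcel=N42: ✗
insured_max = MAX(139, 47, 80, 146, 159, 183) = 183
—
[air_sum: service = 'air' OR length_cm < 111]
parcel=N95: ✓ → 139
parcel=N17: ✓ → 47
parcel=N52: ✓ → 80
parcel=N81: ✓ → 146
parcel=N44: ✓ → 113
parcel=N68: ✓ → 180
parcel=N82: ✓ → 159
parcel=N77: ✓ → 183
parcel=N10: ✓ → 55
parcel=N42: ✓ → 6
air_sum = 139 + 47 + 80 + 146 + 113 + 180 + 159 + 183 + 55 + 6 = 1108
—
[insured_sum: insured <= 0]
parcel=N95: ✗
parcel=N17: ✗
parcel=N52: ✗
parcel=N81: ✗
parcel=N44: ✓ → 113
parcel=N68: ✓ → 180
parcel=N82: ✗
parcel=N77: ✗
parcel=N10: ✓ → 55
parcel=N42: ✓ → 6
insured_sum = 113 + 180 + 55 + 6 = 354

insured_max=183, air_sum=1108, insured_sum=354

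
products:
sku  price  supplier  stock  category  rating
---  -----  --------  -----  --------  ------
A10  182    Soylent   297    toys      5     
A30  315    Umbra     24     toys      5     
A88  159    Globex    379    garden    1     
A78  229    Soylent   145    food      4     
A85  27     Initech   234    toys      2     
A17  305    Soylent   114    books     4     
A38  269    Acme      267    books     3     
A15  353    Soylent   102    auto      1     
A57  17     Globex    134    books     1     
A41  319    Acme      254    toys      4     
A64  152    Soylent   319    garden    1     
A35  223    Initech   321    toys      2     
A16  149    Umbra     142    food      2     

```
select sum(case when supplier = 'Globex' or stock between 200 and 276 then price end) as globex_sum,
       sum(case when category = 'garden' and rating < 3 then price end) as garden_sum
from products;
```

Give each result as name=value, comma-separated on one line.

[globex_sum: supplier = 'Globex' or stock between 200 and 276]
sku=A10: ✗
sku=A30: ✗
sku=A88: ✓ → 159
sku=A78: ✗
sku=A85: ✓ → 27
sku=A17: ✗
sku=A38: ✓ → 269
sku=A15: ✗
sku=A57: ✓ → 17
sku=A41: ✓ → 319
sku=A64: ✗
sku=A35: ✗
sku=A16: ✗
globex_sum = 159 + 27 + 269 + 17 + 319 = 791
—
[garden_sum: category = 'garden' and rating < 3]
sku=A10: ✗
sku=A30: ✗
sku=A88: ✓ → 159
sku=A78: ✗
sku=A85: ✗
sku=A17: ✗
sku=A38: ✗
sku=A15: ✗
sku=A57: ✗
sku=A41: ✗
sku=A64: ✓ → 152
sku=A35: ✗
sku=A16: ✗
garden_sum = 159 + 152 = 311

globex_sum=791, garden_sum=311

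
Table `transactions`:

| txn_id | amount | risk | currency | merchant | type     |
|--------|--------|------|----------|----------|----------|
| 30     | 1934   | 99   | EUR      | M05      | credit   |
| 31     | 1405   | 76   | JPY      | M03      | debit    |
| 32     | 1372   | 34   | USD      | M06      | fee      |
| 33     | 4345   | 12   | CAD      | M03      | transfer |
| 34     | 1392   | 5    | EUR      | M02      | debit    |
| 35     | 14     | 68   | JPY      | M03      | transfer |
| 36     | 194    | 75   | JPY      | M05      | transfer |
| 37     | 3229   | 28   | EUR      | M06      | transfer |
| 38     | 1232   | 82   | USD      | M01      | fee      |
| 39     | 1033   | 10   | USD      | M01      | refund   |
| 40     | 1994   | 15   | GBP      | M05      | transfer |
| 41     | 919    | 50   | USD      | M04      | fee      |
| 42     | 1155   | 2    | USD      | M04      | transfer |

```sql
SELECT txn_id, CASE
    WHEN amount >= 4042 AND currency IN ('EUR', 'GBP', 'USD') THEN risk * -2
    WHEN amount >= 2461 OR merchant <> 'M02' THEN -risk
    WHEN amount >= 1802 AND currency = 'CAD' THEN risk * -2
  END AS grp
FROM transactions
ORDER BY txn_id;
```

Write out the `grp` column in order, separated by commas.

txn_id=30: amount >= 2461 OR merchant <> 'M02' → -99
txn_id=31: amount >= 2461 OR merchant <> 'M02' → -76
txn_id=32: amount >= 2461 OR merchant <> 'M02' → -34
txn_id=33: amount >= 2461 OR merchant <> 'M02' → -12
txn_id=34: (no match → NULL) → NULL
txn_id=35: amount >= 2461 OR merchant <> 'M02' → -68
txn_id=36: amount >= 2461 OR merchant <> 'M02' → -75
txn_id=37: amount >= 2461 OR merchant <> 'M02' → -28
txn_id=38: amount >= 2461 OR merchant <> 'M02' → -82
txn_id=39: amount >= 2461 OR merchant <> 'M02' → -10
txn_id=40: amount >= 2461 OR merchant <> 'M02' → -15
txn_id=41: amount >= 2461 OR merchant <> 'M02' → -50
txn_id=42: amount >= 2461 OR merchant <> 'M02' → -2

-99, -76, -34, -12, NULL, -68, -75, -28, -82, -10, -15, -50, -2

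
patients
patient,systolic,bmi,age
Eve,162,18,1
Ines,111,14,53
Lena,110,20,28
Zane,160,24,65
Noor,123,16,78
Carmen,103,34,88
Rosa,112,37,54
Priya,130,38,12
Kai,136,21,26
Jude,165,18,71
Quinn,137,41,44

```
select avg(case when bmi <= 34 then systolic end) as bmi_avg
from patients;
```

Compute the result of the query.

133.75

patient=Eve: ✓ → 162
patient=Ines: ✓ → 111
patient=Lena: ✓ → 110
patient=Zane: ✓ → 160
patient=Noor: ✓ → 123
patient=Carmen: ✓ → 103
patient=Rosa: ✗
patient=Priya: ✗
patient=Kai: ✓ → 136
patient=Jude: ✓ → 165
patient=Quinn: ✗
bmi_avg = (162 + 111 + 110 + 160 + 123 + 103 + 136 + 165) / 8 = 133.75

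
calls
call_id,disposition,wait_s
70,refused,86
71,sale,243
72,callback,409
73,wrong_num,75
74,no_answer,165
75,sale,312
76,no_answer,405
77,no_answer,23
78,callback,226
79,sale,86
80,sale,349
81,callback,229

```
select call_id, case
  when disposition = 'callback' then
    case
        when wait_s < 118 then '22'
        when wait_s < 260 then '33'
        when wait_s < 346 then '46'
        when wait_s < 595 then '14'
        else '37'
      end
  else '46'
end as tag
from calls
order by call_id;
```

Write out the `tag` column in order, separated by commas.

46, 46, 14, 46, 46, 46, 46, 46, 33, 46, 46, 33

call_id=70: disposition='refused' → outer ELSE → 46
call_id=71: disposition='sale' → outer ELSE → 46
call_id=72: disposition='callback' → inner[wait_s < 595] → 14
call_id=73: disposition='wrong_num' → outer ELSE → 46
call_id=74: disposition='no_answer' → outer ELSE → 46
call_id=75: disposition='sale' → outer ELSE → 46
call_id=76: disposition='no_answer' → outer ELSE → 46
call_id=77: disposition='no_answer' → outer ELSE → 46
call_id=78: disposition='callback' → inner[wait_s < 260] → 33
call_id=79: disposition='sale' → outer ELSE → 46
call_id=80: disposition='sale' → outer ELSE → 46
call_id=81: disposition='callback' → inner[wait_s < 260] → 33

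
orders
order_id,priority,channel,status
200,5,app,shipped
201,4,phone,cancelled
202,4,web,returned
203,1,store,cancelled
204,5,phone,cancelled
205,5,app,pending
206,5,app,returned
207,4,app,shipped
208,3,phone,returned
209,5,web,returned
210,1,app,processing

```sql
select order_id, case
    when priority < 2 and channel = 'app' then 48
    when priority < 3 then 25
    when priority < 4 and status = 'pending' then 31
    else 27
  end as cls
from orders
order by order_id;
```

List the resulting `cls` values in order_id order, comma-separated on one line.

order_id=200: ELSE → 27
order_id=201: ELSE → 27
order_id=202: ELSE → 27
order_id=203: priority < 3 → 25
order_id=204: ELSE → 27
order_id=205: ELSE → 27
order_id=206: ELSE → 27
order_id=207: ELSE → 27
order_id=208: ELSE → 27
order_id=209: ELSE → 27
order_id=210: priority < 2 and channel = 'app' → 48

27, 27, 27, 25, 27, 27, 27, 27, 27, 27, 48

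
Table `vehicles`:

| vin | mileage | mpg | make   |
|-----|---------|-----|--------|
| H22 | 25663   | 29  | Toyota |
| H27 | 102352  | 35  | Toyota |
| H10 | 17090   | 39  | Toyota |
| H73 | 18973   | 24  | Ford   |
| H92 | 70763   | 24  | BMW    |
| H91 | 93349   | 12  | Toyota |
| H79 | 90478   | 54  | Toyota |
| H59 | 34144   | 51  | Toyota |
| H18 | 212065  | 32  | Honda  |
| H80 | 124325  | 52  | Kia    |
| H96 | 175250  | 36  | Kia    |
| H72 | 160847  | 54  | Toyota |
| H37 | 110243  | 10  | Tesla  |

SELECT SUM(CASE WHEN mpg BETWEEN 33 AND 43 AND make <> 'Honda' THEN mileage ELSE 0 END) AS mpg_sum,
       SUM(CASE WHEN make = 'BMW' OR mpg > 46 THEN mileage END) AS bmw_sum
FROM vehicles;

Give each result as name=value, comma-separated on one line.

mpg_sum=294692, bmw_sum=480557

[mpg_sum: mpg BETWEEN 33 AND 43 AND make <> 'Honda']
vin=H22: ✗
vin=H27: ✓ → 102352
vin=H10: ✓ → 17090
vin=H73: ✗
vin=H92: ✗
vin=H91: ✗
vin=H79: ✗
vin=H59: ✗
vin=H18: ✗
vin=H80: ✗
vin=H96: ✓ → 175250
vin=H72: ✗
vin=H37: ✗
mpg_sum = 102352 + 17090 + 175250 = 294692
—
[bmw_sum: make = 'BMW' OR mpg > 46]
vin=H22: ✗
vin=H27: ✗
vin=H10: ✗
vin=H73: ✗
vin=H92: ✓ → 70763
vin=H91: ✗
vin=H79: ✓ → 90478
vin=H59: ✓ → 34144
vin=H18: ✗
vin=H80: ✓ → 124325
vin=H96: ✗
vin=H72: ✓ → 160847
vin=H37: ✗
bmw_sum = 70763 + 90478 + 34144 + 124325 + 160847 = 480557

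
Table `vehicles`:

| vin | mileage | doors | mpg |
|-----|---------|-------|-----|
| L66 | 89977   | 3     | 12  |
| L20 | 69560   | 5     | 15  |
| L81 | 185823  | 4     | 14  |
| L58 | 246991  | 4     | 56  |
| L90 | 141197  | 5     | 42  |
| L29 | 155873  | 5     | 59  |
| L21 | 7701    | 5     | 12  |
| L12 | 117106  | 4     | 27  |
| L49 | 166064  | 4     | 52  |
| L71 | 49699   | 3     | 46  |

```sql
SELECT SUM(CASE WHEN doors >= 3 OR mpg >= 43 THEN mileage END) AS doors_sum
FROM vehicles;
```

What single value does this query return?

vin=L66: ✓ → 89977
vin=L20: ✓ → 69560
vin=L81: ✓ → 185823
vin=L58: ✓ → 246991
vin=L90: ✓ → 141197
vin=L29: ✓ → 155873
vin=L21: ✓ → 7701
vin=L12: ✓ → 117106
vin=L49: ✓ → 166064
vin=L71: ✓ → 49699
doors_sum = 89977 + 69560 + 185823 + 246991 + 141197 + 155873 + 7701 + 117106 + 166064 + 49699 = 1229991

1229991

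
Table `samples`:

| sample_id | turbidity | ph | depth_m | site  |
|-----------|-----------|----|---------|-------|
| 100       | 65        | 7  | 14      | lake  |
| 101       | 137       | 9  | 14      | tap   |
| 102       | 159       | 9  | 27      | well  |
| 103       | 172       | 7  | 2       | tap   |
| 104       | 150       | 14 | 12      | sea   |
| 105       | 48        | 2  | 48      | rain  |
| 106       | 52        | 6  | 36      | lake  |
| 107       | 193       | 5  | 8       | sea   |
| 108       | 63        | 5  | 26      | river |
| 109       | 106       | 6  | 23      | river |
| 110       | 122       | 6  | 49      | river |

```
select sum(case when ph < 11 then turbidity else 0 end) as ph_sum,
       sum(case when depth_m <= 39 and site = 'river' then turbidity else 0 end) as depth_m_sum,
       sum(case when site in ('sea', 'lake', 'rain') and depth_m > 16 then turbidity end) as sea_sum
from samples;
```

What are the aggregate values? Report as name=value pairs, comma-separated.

[ph_sum: ph < 11]
sample_id=100: ✓ → 65
sample_id=101: ✓ → 137
sample_id=102: ✓ → 159
sample_id=103: ✓ → 172
sample_id=104: ✗
sample_id=105: ✓ → 48
sample_id=106: ✓ → 52
sample_id=107: ✓ → 193
sample_id=108: ✓ → 63
sample_id=109: ✓ → 106
sample_id=110: ✓ → 122
ph_sum = 65 + 137 + 159 + 172 + 48 + 52 + 193 + 63 + 106 + 122 = 1117
—
[depth_m_sum: depth_m <= 39 and site = 'river']
sample_id=100: ✗
sample_id=101: ✗
sample_id=102: ✗
sample_id=103: ✗
sample_id=104: ✗
sample_id=105: ✗
sample_id=106: ✗
sample_id=107: ✗
sample_id=108: ✓ → 63
sample_id=109: ✓ → 106
sample_id=110: ✗
depth_m_sum = 63 + 106 = 169
—
[sea_sum: site in ('sea', 'lake', 'rain') and depth_m > 16]
sample_id=100: ✗
sample_id=101: ✗
sample_id=102: ✗
sample_id=103: ✗
sample_id=104: ✗
sample_id=105: ✓ → 48
sample_id=106: ✓ → 52
sample_id=107: ✗
sample_id=108: ✗
sample_id=109: ✗
sample_id=110: ✗
sea_sum = 48 + 52 = 100

ph_sum=1117, depth_m_sum=169, sea_sum=100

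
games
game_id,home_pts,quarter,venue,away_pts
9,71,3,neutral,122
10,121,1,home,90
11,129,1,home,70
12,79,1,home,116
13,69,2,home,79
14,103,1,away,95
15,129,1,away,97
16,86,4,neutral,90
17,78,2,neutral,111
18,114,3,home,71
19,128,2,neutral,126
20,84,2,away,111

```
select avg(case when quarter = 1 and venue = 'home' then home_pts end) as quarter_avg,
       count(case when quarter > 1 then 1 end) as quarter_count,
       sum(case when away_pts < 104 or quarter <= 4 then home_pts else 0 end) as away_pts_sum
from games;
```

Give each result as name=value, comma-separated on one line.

quarter_avg=109.6666666667, quarter_count=7, away_pts_sum=1191

[quarter_avg: quarter = 1 and venue = 'home']
game_id=9: ✗
game_id=10: ✓ → 121
game_id=11: ✓ → 129
game_id=12: ✓ → 79
game_id=13: ✗
game_id=14: ✗
game_id=15: ✗
game_id=16: ✗
game_id=17: ✗
game_id=18: ✗
game_id=19: ✗
game_id=20: ✗
quarter_avg = (121 + 129 + 79) / 3 = 109.6666666667
—
[quarter_count: quarter > 1]
game_id=9: ✓ → 1
game_id=10: ✗
game_id=11: ✗
game_id=12: ✗
game_id=13: ✓ → 1
game_id=14: ✗
game_id=15: ✗
game_id=16: ✓ → 1
game_id=17: ✓ → 1
game_id=18: ✓ → 1
game_id=19: ✓ → 1
game_id=20: ✓ → 1
quarter_count = COUNT(1, 1, 1, 1, 1, 1, 1) = 7
—
[away_pts_sum: away_pts < 104 or quarter <= 4]
game_id=9: ✓ → 71
game_id=10: ✓ → 121
game_id=11: ✓ → 129
game_id=12: ✓ → 79
game_id=13: ✓ → 69
game_id=14: ✓ → 103
game_id=15: ✓ → 129
game_id=16: ✓ → 86
game_id=17: ✓ → 78
game_id=18: ✓ → 114
game_id=19: ✓ → 128
game_id=20: ✓ → 84
away_pts_sum = 71 + 121 + 129 + 79 + 69 + 103 + 129 + 86 + 78 + 114 + 128 + 84 = 1191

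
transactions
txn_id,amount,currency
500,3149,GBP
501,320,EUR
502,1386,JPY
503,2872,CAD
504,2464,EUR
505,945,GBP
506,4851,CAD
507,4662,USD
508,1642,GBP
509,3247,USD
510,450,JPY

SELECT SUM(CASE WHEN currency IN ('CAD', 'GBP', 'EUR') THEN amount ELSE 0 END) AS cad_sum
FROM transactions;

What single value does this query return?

txn_id=500: ✓ → 3149
txn_id=501: ✓ → 320
txn_id=502: ✗
txn_id=503: ✓ → 2872
txn_id=504: ✓ → 2464
txn_id=505: ✓ → 945
txn_id=506: ✓ → 4851
txn_id=507: ✗
txn_id=508: ✓ → 1642
txn_id=509: ✗
txn_id=510: ✗
cad_sum = 3149 + 320 + 2872 + 2464 + 945 + 4851 + 1642 = 16243

16243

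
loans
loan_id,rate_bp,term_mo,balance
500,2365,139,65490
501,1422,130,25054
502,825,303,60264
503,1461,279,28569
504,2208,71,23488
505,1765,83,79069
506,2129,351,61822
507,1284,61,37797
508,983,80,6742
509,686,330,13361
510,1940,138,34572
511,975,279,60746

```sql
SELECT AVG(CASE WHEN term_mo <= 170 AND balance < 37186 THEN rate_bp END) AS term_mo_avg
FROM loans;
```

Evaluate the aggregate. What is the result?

loan_id=500: ✗
loan_id=501: ✓ → 1422
loan_id=502: ✗
loan_id=503: ✗
loan_id=504: ✓ → 2208
loan_id=505: ✗
loan_id=506: ✗
loan_id=507: ✗
loan_id=508: ✓ → 983
loan_id=509: ✗
loan_id=510: ✓ → 1940
loan_id=511: ✗
term_mo_avg = (1422 + 2208 + 983 + 1940) / 4 = 1638.25

1638.25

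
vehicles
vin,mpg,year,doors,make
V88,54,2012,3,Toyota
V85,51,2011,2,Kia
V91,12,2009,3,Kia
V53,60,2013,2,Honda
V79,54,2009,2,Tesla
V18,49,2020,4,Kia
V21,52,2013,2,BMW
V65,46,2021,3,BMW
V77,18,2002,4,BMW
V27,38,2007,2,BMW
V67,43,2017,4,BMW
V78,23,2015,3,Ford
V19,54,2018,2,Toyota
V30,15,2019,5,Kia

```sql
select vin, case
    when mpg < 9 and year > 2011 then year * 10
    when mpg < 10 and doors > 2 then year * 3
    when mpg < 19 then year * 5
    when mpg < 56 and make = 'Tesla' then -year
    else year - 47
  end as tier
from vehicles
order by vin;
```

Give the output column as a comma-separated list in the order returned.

1973, 1971, 1966, 1960, 10095, 1966, 1974, 1970, 10010, 1968, -2009, 1964, 1965, 10045

vin=V18: ELSE → 1973
vin=V19: ELSE → 1971
vin=V21: ELSE → 1966
vin=V27: ELSE → 1960
vin=V30: mpg < 19 → 10095
vin=V53: ELSE → 1966
vin=V65: ELSE → 1974
vin=V67: ELSE → 1970
vin=V77: mpg < 19 → 10010
vin=V78: ELSE → 1968
vin=V79: mpg < 56 and make = 'Tesla' → -2009
vin=V85: ELSE → 1964
vin=V88: ELSE → 1965
vin=V91: mpg < 19 → 10045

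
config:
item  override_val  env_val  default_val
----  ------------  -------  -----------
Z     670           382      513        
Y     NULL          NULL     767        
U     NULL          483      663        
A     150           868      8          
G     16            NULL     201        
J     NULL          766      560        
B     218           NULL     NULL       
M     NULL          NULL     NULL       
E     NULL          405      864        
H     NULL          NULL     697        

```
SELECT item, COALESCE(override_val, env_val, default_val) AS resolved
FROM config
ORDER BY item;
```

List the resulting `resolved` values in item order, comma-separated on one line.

item=A: override_val=150 → 150
item=B: override_val=218 → 218
item=E: override_val=NULL, env_val=405 → 405
item=G: override_val=16 → 16
item=H: override_val=NULL, env_val=NULL, default_val=697 → 697
item=J: override_val=NULL, env_val=766 → 766
item=M: override_val=NULL, env_val=NULL, default_val=NULL (all NULL) → NULL
item=U: override_val=NULL, env_val=483 → 483
item=Y: override_val=NULL, env_val=NULL, default_val=767 → 767
item=Z: override_val=670 → 670

150, 218, 405, 16, 697, 766, NULL, 483, 767, 670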